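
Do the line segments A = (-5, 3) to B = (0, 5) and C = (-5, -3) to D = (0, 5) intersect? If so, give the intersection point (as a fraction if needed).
Yes; intersection at (0, 5) (t = 1 on AB, s = 1 on CD)

Parametrize AB as A + t(B − A) = (-5 + 5 t, 3 + 2 t) and CD as C + s(D − C) = (-5 + 5 s, -3 + 8 s). Solve the linear system for (t, s). Determinant = -30 ≠ 0, so a unique intersection of the containing lines exists. Solution: t = 1, s = 1 — both in [0, 1], so the segments cross. Intersection point: (0, 5).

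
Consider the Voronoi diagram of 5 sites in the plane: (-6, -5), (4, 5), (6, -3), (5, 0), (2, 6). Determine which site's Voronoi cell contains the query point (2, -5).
Nearest site = (6, -3)

The Voronoi cell of site s contains exactly those query points closer to s than to any other site. Compute squared distances from q = (2, -5) to each site:
  (6 − 2)² + (-3 − -5)² = 20
  (5 − 2)² + (0 − -5)² = 34
  (-6 − 2)² + (-5 − -5)² = 64
  (4 − 2)² + (5 − -5)² = 104
  (2 − 2)² + (6 − -5)² = 121
Minimum is attained by (6, -3), so q lies in its Voronoi cell.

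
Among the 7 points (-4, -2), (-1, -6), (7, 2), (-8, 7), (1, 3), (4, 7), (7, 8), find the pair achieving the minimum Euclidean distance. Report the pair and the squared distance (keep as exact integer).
Pair = ((4, 7), (7, 8)); squared distance = 10

Compute all C(7, 2) = 21 pairwise squared distances (x_i − x_j)² + (y_i − y_j)². The minimum is 10, attained by the pair ((4, 7), (7, 8)).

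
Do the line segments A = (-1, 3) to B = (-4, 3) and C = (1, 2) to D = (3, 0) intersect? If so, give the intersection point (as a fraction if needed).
No (intersection of containing lines falls outside at least one segment)

Parametrize and solve: t = -1/3, s = -1/2. At least one of these is outside [0, 1], so the segments do not intersect.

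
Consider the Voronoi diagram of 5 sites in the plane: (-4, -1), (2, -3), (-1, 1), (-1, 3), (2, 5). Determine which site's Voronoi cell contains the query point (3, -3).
Nearest site = (2, -3)

The Voronoi cell of site s contains exactly those query points closer to s than to any other site. Compute squared distances from q = (3, -3) to each site:
  (2 − 3)² + (-3 − -3)² = 1
  (-1 − 3)² + (1 − -3)² = 32
  (-1 − 3)² + (3 − -3)² = 52
  (-4 − 3)² + (-1 − -3)² = 53
  (2 − 3)² + (5 − -3)² = 65
Minimum is attained by (2, -3), so q lies in its Voronoi cell.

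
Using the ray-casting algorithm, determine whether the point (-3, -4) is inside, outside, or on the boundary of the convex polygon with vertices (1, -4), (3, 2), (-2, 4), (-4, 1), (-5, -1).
The point (-3, -4) lies strictly outside the polygon

Cast a horizontal ray to the right from the query point and count how many polygon edges it crosses (each edge strictly once or zero times, handled with the usual half-open convention). 
Parity of crossings → even ⇒ outside.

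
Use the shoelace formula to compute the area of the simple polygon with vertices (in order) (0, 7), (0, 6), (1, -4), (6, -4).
Area = 28

Shoelace formula: Area = (1/2) |Σ_i (x_i · y_{i+1} − x_{i+1} · y_i)| (indices mod n). Compute each cross term:
  (0)(6) − (0)(7) = 0
  (0)(-4) − (1)(6) = -6
  (1)(-4) − (6)(-4) = 20
  (6)(7) − (0)(-4) = 42
Sum = 56, so (signed) Area = 56/2 = 28, |Area| = 28.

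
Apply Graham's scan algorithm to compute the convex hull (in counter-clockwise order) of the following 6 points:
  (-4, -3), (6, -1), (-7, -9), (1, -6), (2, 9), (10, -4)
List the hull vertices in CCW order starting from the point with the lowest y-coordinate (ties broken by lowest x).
Hull (CCW) = [(-7, -9), (10, -4), (2, 9)]

Graham scan procedure:
  1. Find the pivot p₀ = point with lowest y (tie → lowest x): (-7, -9).
  2. Sort the remaining points by polar angle around p₀.
  3. Walk through sorted points, maintaining a stack; pop the top while the last three entries make a non-left turn (cross product ≤ 0).
  4. Final stack is the convex hull in CCW order: (-7, -9), (10, -4), (2, 9).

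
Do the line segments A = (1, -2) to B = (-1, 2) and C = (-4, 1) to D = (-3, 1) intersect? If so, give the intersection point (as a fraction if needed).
No (intersection of containing lines falls outside at least one segment)

Parametrize and solve: t = 3/4, s = 7/2. At least one of these is outside [0, 1], so the segments do not intersect.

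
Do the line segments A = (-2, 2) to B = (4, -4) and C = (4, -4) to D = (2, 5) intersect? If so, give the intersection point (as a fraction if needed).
Yes; intersection at (4, -4) (t = 1 on AB, s = 0 on CD)

Parametrize AB as A + t(B − A) = (-2 + 6 t, 2 + -6 t) and CD as C + s(D − C) = (4 + -2 s, -4 + 9 s). Solve the linear system for (t, s). Determinant = -42 ≠ 0, so a unique intersection of the containing lines exists. Solution: t = 1, s = 0 — both in [0, 1], so the segments cross. Intersection point: (4, -4).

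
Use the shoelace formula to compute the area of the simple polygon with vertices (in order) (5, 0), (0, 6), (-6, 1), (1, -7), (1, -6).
Area = 69

Shoelace formula: Area = (1/2) |Σ_i (x_i · y_{i+1} − x_{i+1} · y_i)| (indices mod n). Compute each cross term:
  (5)(6) − (0)(0) = 30
  (0)(1) − (-6)(6) = 36
  (-6)(-7) − (1)(1) = 41
  (1)(-6) − (1)(-7) = 1
  (1)(0) − (5)(-6) = 30
Sum = 138, so (signed) Area = 138/2 = 69, |Area| = 69.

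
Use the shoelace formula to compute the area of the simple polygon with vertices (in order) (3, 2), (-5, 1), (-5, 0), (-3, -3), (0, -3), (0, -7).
Area = 63/2

Shoelace formula: Area = (1/2) |Σ_i (x_i · y_{i+1} − x_{i+1} · y_i)| (indices mod n). Compute each cross term:
  (3)(1) − (-5)(2) = 13
  (-5)(0) − (-5)(1) = 5
  (-5)(-3) − (-3)(0) = 15
  (-3)(-3) − (0)(-3) = 9
  (0)(-7) − (0)(-3) = 0
  (0)(2) − (3)(-7) = 21
Sum = 63, so (signed) Area = 63/2 = 63/2, |Area| = 63/2.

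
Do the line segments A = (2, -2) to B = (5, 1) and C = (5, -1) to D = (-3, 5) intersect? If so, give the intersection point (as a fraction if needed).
Yes; intersection at (27/7, -1/7) (t = 13/21 on AB, s = 1/7 on CD)

Parametrize AB as A + t(B − A) = (2 + 3 t, -2 + 3 t) and CD as C + s(D − C) = (5 + -8 s, -1 + 6 s). Solve the linear system for (t, s). Determinant = -42 ≠ 0, so a unique intersection of the containing lines exists. Solution: t = 13/21, s = 1/7 — both in [0, 1], so the segments cross. Intersection point: (27/7, -1/7).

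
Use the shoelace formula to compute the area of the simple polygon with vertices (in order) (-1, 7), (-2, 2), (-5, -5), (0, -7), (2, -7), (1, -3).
Area = 43

Shoelace formula: Area = (1/2) |Σ_i (x_i · y_{i+1} − x_{i+1} · y_i)| (indices mod n). Compute each cross term:
  (-1)(2) − (-2)(7) = 12
  (-2)(-5) − (-5)(2) = 20
  (-5)(-7) − (0)(-5) = 35
  (0)(-7) − (2)(-7) = 14
  (2)(-3) − (1)(-7) = 1
  (1)(7) − (-1)(-3) = 4
Sum = 86, so (signed) Area = 86/2 = 43, |Area| = 43.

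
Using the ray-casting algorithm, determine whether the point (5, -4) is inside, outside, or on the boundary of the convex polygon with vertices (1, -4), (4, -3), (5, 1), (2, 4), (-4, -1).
The point (5, -4) lies strictly outside the polygon

Cast a horizontal ray to the right from the query point and count how many polygon edges it crosses (each edge strictly once or zero times, handled with the usual half-open convention). 
Parity of crossings → even ⇒ outside.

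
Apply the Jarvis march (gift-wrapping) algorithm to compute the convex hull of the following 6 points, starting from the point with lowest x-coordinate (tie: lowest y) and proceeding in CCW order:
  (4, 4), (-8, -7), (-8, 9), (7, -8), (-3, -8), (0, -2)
Hull (CCW) = [(-8, -7), (-3, -8), (7, -8), (4, 4), (-8, 9)]

Jarvis march: at each step, from the current hull vertex p, select the next vertex q as the point such that every other point lies strictly to the left of (or on) the directed line p → q. (Equivalently: for every other point r, the cross product (q − p) × (r − p) ≥ 0.)
Starting point (lowest x, tie lowest y): (-8, -7). Wrap until returning to start. Resulting hull: (-8, -7), (-3, -8), (7, -8), (4, 4), (-8, 9).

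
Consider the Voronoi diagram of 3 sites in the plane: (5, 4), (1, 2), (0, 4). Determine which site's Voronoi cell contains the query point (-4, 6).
Nearest site = (0, 4)

The Voronoi cell of site s contains exactly those query points closer to s than to any other site. Compute squared distances from q = (-4, 6) to each site:
  (0 − -4)² + (4 − 6)² = 20
  (1 − -4)² + (2 − 6)² = 41
  (5 − -4)² + (4 − 6)² = 85
Minimum is attained by (0, 4), so q lies in its Voronoi cell.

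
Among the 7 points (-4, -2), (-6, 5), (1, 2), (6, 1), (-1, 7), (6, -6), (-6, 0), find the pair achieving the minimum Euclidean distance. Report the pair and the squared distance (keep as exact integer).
Pair = ((-4, -2), (-6, 0)); squared distance = 8

Compute all C(7, 2) = 21 pairwise squared distances (x_i − x_j)² + (y_i − y_j)². The minimum is 8, attained by the pair ((-4, -2), (-6, 0)).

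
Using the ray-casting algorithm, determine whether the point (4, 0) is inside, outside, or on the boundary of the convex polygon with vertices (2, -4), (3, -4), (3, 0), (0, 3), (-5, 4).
The point (4, 0) lies strictly outside the polygon

Cast a horizontal ray to the right from the query point and count how many polygon edges it crosses (each edge strictly once or zero times, handled with the usual half-open convention). 
Parity of crossings → even ⇒ outside.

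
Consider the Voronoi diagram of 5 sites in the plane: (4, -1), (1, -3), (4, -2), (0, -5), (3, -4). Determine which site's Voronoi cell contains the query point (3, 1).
Nearest site = (4, -1)

The Voronoi cell of site s contains exactly those query points closer to s than to any other site. Compute squared distances from q = (3, 1) to each site:
  (4 − 3)² + (-1 − 1)² = 5
  (4 − 3)² + (-2 − 1)² = 10
  (1 − 3)² + (-3 − 1)² = 20
  (3 − 3)² + (-4 − 1)² = 25
  (0 − 3)² + (-5 − 1)² = 45
Minimum is attained by (4, -1), so q lies in its Voronoi cell.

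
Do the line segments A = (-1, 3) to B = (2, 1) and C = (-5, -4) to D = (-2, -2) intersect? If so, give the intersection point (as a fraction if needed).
No (intersection of containing lines falls outside at least one segment)

Parametrize and solve: t = 13/12, s = 29/12. At least one of these is outside [0, 1], so the segments do not intersect.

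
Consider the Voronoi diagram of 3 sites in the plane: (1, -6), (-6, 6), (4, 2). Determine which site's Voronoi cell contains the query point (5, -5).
Nearest site = (1, -6)

The Voronoi cell of site s contains exactly those query points closer to s than to any other site. Compute squared distances from q = (5, -5) to each site:
  (1 − 5)² + (-6 − -5)² = 17
  (4 − 5)² + (2 − -5)² = 50
  (-6 − 5)² + (6 − -5)² = 242
Minimum is attained by (1, -6), so q lies in its Voronoi cell.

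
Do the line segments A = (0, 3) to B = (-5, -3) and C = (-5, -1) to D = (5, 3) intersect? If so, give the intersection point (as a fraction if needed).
Yes; intersection at (-5/2, 0) (t = 1/2 on AB, s = 1/4 on CD)

Parametrize AB as A + t(B − A) = (0 + -5 t, 3 + -6 t) and CD as C + s(D − C) = (-5 + 10 s, -1 + 4 s). Solve the linear system for (t, s). Determinant = -40 ≠ 0, so a unique intersection of the containing lines exists. Solution: t = 1/2, s = 1/4 — both in [0, 1], so the segments cross. Intersection point: (-5/2, 0).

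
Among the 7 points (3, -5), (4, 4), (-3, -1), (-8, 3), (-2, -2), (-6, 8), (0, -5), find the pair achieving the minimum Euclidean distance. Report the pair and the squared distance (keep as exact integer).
Pair = ((-3, -1), (-2, -2)); squared distance = 2

Compute all C(7, 2) = 21 pairwise squared distances (x_i − x_j)² + (y_i − y_j)². The minimum is 2, attained by the pair ((-3, -1), (-2, -2)).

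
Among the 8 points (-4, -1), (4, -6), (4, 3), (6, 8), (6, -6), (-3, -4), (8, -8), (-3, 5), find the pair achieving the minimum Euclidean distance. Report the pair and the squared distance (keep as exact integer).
Pair = ((4, -6), (6, -6)); squared distance = 4

Compute all C(8, 2) = 28 pairwise squared distances (x_i − x_j)² + (y_i − y_j)². The minimum is 4, attained by the pair ((4, -6), (6, -6)).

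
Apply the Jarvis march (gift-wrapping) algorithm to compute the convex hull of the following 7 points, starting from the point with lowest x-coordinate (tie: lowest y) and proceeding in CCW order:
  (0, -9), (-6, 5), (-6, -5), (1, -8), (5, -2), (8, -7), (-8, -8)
Hull (CCW) = [(-8, -8), (0, -9), (8, -7), (5, -2), (-6, 5)]

Jarvis march: at each step, from the current hull vertex p, select the next vertex q as the point such that every other point lies strictly to the left of (or on) the directed line p → q. (Equivalently: for every other point r, the cross product (q − p) × (r − p) ≥ 0.)
Starting point (lowest x, tie lowest y): (-8, -8). Wrap until returning to start. Resulting hull: (-8, -8), (0, -9), (8, -7), (5, -2), (-6, 5).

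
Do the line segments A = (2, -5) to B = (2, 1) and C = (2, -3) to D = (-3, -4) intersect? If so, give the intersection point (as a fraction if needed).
Yes; intersection at (2, -3) (t = 1/3 on AB, s = 0 on CD)

Parametrize AB as A + t(B − A) = (2 + 0 t, -5 + 6 t) and CD as C + s(D − C) = (2 + -5 s, -3 + -1 s). Solve the linear system for (t, s). Determinant = -30 ≠ 0, so a unique intersection of the containing lines exists. Solution: t = 1/3, s = 0 — both in [0, 1], so the segments cross. Intersection point: (2, -3).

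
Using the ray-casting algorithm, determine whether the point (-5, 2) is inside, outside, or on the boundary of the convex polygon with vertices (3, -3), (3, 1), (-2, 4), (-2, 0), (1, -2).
The point (-5, 2) lies strictly outside the polygon

Cast a horizontal ray to the right from the query point and count how many polygon edges it crosses (each edge strictly once or zero times, handled with the usual half-open convention). 
Parity of crossings → even ⇒ outside.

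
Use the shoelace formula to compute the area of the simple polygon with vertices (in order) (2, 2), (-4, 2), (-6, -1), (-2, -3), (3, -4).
Area = 75/2

Shoelace formula: Area = (1/2) |Σ_i (x_i · y_{i+1} − x_{i+1} · y_i)| (indices mod n). Compute each cross term:
  (2)(2) − (-4)(2) = 12
  (-4)(-1) − (-6)(2) = 16
  (-6)(-3) − (-2)(-1) = 16
  (-2)(-4) − (3)(-3) = 17
  (3)(2) − (2)(-4) = 14
Sum = 75, so (signed) Area = 75/2 = 75/2, |Area| = 75/2.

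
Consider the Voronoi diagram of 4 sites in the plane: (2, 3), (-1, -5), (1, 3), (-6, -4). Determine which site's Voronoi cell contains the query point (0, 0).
Nearest site = (1, 3)

The Voronoi cell of site s contains exactly those query points closer to s than to any other site. Compute squared distances from q = (0, 0) to each site:
  (1 − 0)² + (3 − 0)² = 10
  (2 − 0)² + (3 − 0)² = 13
  (-1 − 0)² + (-5 − 0)² = 26
  (-6 − 0)² + (-4 − 0)² = 52
Minimum is attained by (1, 3), so q lies in its Voronoi cell.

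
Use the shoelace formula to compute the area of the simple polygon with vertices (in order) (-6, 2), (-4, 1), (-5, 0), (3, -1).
Area = 6

Shoelace formula: Area = (1/2) |Σ_i (x_i · y_{i+1} − x_{i+1} · y_i)| (indices mod n). Compute each cross term:
  (-6)(1) − (-4)(2) = 2
  (-4)(0) − (-5)(1) = 5
  (-5)(-1) − (3)(0) = 5
  (3)(2) − (-6)(-1) = 0
Sum = 12, so (signed) Area = 12/2 = 6, |Area| = 6.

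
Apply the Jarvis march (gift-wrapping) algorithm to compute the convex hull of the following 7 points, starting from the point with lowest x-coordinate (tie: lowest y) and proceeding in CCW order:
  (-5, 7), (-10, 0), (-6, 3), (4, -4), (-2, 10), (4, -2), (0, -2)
Hull (CCW) = [(-10, 0), (4, -4), (4, -2), (-2, 10), (-5, 7)]

Jarvis march: at each step, from the current hull vertex p, select the next vertex q as the point such that every other point lies strictly to the left of (or on) the directed line p → q. (Equivalently: for every other point r, the cross product (q − p) × (r − p) ≥ 0.)
Starting point (lowest x, tie lowest y): (-10, 0). Wrap until returning to start. Resulting hull: (-10, 0), (4, -4), (4, -2), (-2, 10), (-5, 7).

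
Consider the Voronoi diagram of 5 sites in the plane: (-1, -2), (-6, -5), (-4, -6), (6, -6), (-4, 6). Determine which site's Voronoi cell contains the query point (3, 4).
Nearest site = (-1, -2)

The Voronoi cell of site s contains exactly those query points closer to s than to any other site. Compute squared distances from q = (3, 4) to each site:
  (-1 − 3)² + (-2 − 4)² = 52
  (-4 − 3)² + (6 − 4)² = 53
  (6 − 3)² + (-6 − 4)² = 109
  (-4 − 3)² + (-6 − 4)² = 149
  (-6 − 3)² + (-5 − 4)² = 162
Minimum is attained by (-1, -2), so q lies in its Voronoi cell.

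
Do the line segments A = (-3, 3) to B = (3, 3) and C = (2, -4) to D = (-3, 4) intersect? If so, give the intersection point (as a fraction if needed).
Yes; intersection at (-19/8, 3) (t = 5/48 on AB, s = 7/8 on CD)

Parametrize AB as A + t(B − A) = (-3 + 6 t, 3 + 0 t) and CD as C + s(D − C) = (2 + -5 s, -4 + 8 s). Solve the linear system for (t, s). Determinant = -48 ≠ 0, so a unique intersection of the containing lines exists. Solution: t = 5/48, s = 7/8 — both in [0, 1], so the segments cross. Intersection point: (-19/8, 3).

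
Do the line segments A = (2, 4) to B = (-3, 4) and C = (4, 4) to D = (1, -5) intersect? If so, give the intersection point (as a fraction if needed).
No (intersection of containing lines falls outside at least one segment)

Parametrize and solve: t = -2/5, s = 0. At least one of these is outside [0, 1], so the segments do not intersect.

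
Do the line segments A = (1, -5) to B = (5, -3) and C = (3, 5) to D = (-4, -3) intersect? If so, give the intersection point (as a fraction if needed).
No (intersection of containing lines falls outside at least one segment)

Parametrize and solve: t = -3, s = 2. At least one of these is outside [0, 1], so the segments do not intersect.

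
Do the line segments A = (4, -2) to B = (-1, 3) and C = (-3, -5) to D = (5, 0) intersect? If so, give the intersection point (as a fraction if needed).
Yes; intersection at (41/13, -15/13) (t = 11/65 on AB, s = 10/13 on CD)

Parametrize AB as A + t(B − A) = (4 + -5 t, -2 + 5 t) and CD as C + s(D − C) = (-3 + 8 s, -5 + 5 s). Solve the linear system for (t, s). Determinant = 65 ≠ 0, so a unique intersection of the containing lines exists. Solution: t = 11/65, s = 10/13 — both in [0, 1], so the segments cross. Intersection point: (41/13, -15/13).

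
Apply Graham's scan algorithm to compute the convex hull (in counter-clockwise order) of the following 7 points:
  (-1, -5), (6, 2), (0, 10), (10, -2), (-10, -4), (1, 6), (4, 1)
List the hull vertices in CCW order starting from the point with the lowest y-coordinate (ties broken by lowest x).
Hull (CCW) = [(-1, -5), (10, -2), (0, 10), (-10, -4)]

Graham scan procedure:
  1. Find the pivot p₀ = point with lowest y (tie → lowest x): (-1, -5).
  2. Sort the remaining points by polar angle around p₀.
  3. Walk through sorted points, maintaining a stack; pop the top while the last three entries make a non-left turn (cross product ≤ 0).
  4. Final stack is the convex hull in CCW order: (-1, -5), (10, -2), (0, 10), (-10, -4).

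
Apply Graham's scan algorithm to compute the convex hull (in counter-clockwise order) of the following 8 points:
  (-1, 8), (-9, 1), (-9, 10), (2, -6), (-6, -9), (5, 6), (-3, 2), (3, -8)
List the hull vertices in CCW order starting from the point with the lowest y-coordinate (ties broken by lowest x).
Hull (CCW) = [(-6, -9), (3, -8), (5, 6), (-1, 8), (-9, 10), (-9, 1)]

Graham scan procedure:
  1. Find the pivot p₀ = point with lowest y (tie → lowest x): (-6, -9).
  2. Sort the remaining points by polar angle around p₀.
  3. Walk through sorted points, maintaining a stack; pop the top while the last three entries make a non-left turn (cross product ≤ 0).
  4. Final stack is the convex hull in CCW order: (-6, -9), (3, -8), (5, 6), (-1, 8), (-9, 10), (-9, 1).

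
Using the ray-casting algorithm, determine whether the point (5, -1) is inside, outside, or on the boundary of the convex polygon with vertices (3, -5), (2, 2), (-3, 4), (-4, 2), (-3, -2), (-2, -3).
The point (5, -1) lies strictly outside the polygon

Cast a horizontal ray to the right from the query point and count how many polygon edges it crosses (each edge strictly once or zero times, handled with the usual half-open convention). 
Parity of crossings → even ⇒ outside.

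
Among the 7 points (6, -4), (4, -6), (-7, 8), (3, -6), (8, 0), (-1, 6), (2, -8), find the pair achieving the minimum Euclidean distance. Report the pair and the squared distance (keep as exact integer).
Pair = ((4, -6), (3, -6)); squared distance = 1

Compute all C(7, 2) = 21 pairwise squared distances (x_i − x_j)² + (y_i − y_j)². The minimum is 1, attained by the pair ((4, -6), (3, -6)).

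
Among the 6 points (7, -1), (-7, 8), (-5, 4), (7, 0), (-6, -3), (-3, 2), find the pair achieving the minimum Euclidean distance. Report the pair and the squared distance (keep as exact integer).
Pair = ((7, -1), (7, 0)); squared distance = 1

Compute all C(6, 2) = 15 pairwise squared distances (x_i − x_j)² + (y_i − y_j)². The minimum is 1, attained by the pair ((7, -1), (7, 0)).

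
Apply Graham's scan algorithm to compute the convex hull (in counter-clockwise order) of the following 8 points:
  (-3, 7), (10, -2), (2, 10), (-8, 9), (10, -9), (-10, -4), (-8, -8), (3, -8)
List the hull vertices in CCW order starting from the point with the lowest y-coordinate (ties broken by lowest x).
Hull (CCW) = [(10, -9), (10, -2), (2, 10), (-8, 9), (-10, -4), (-8, -8)]

Graham scan procedure:
  1. Find the pivot p₀ = point with lowest y (tie → lowest x): (10, -9).
  2. Sort the remaining points by polar angle around p₀.
  3. Walk through sorted points, maintaining a stack; pop the top while the last three entries make a non-left turn (cross product ≤ 0).
  4. Final stack is the convex hull in CCW order: (10, -9), (10, -2), (2, 10), (-8, 9), (-10, -4), (-8, -8).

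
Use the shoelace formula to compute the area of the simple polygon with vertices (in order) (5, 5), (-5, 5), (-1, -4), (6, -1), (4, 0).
Area = 62

Shoelace formula: Area = (1/2) |Σ_i (x_i · y_{i+1} − x_{i+1} · y_i)| (indices mod n). Compute each cross term:
  (5)(5) − (-5)(5) = 50
  (-5)(-4) − (-1)(5) = 25
  (-1)(-1) − (6)(-4) = 25
  (6)(0) − (4)(-1) = 4
  (4)(5) − (5)(0) = 20
Sum = 124, so (signed) Area = 124/2 = 62, |Area| = 62.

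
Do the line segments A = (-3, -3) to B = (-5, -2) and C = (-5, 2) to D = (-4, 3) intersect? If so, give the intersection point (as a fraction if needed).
No (intersection of containing lines falls outside at least one segment)

Parametrize and solve: t = 7/3, s = -8/3. At least one of these is outside [0, 1], so the segments do not intersect.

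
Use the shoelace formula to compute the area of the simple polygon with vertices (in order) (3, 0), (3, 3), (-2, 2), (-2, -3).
Area = 20

Shoelace formula: Area = (1/2) |Σ_i (x_i · y_{i+1} − x_{i+1} · y_i)| (indices mod n). Compute each cross term:
  (3)(3) − (3)(0) = 9
  (3)(2) − (-2)(3) = 12
  (-2)(-3) − (-2)(2) = 10
  (-2)(0) − (3)(-3) = 9
Sum = 40, so (signed) Area = 40/2 = 20, |Area| = 20.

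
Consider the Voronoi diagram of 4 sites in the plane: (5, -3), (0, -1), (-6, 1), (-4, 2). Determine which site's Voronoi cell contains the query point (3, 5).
Nearest site = (0, -1)

The Voronoi cell of site s contains exactly those query points closer to s than to any other site. Compute squared distances from q = (3, 5) to each site:
  (0 − 3)² + (-1 − 5)² = 45
  (-4 − 3)² + (2 − 5)² = 58
  (5 − 3)² + (-3 − 5)² = 68
  (-6 − 3)² + (1 − 5)² = 97
Minimum is attained by (0, -1), so q lies in its Voronoi cell.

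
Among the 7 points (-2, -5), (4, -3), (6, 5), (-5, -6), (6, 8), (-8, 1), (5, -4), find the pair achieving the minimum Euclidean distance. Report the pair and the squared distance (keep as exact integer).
Pair = ((4, -3), (5, -4)); squared distance = 2

Compute all C(7, 2) = 21 pairwise squared distances (x_i − x_j)² + (y_i − y_j)². The minimum is 2, attained by the pair ((4, -3), (5, -4)).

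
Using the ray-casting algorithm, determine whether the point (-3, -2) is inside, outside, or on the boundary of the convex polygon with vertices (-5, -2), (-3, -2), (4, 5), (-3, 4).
The point (-3, -2) lies on the polygon boundary

Boundary check: the query satisfies the collinearity and bounding-box conditions for some polygon edge, so it lies exactly on the boundary.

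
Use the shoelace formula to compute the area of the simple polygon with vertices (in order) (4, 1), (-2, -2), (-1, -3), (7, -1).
Area = 31/2

Shoelace formula: Area = (1/2) |Σ_i (x_i · y_{i+1} − x_{i+1} · y_i)| (indices mod n). Compute each cross term:
  (4)(-2) − (-2)(1) = -6
  (-2)(-3) − (-1)(-2) = 4
  (-1)(-1) − (7)(-3) = 22
  (7)(1) − (4)(-1) = 11
Sum = 31, so (signed) Area = 31/2 = 31/2, |Area| = 31/2.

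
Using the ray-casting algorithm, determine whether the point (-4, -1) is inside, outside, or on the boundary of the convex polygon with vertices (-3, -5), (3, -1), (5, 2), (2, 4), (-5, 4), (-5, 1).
The point (-4, -1) lies strictly inside the polygon

Cast a horizontal ray to the right from the query point and count how many polygon edges it crosses (each edge strictly once or zero times, handled with the usual half-open convention). 
Parity of crossings → odd ⇒ inside.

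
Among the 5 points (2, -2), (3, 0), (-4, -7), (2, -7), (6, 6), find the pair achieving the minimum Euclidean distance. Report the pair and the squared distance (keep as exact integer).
Pair = ((2, -2), (3, 0)); squared distance = 5

Compute all C(5, 2) = 10 pairwise squared distances (x_i − x_j)² + (y_i − y_j)². The minimum is 5, attained by the pair ((2, -2), (3, 0)).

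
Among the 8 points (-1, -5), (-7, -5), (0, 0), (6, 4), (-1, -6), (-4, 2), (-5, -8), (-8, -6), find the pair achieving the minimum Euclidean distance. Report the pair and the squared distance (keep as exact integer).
Pair = ((-1, -5), (-1, -6)); squared distance = 1

Compute all C(8, 2) = 28 pairwise squared distances (x_i − x_j)² + (y_i − y_j)². The minimum is 1, attained by the pair ((-1, -5), (-1, -6)).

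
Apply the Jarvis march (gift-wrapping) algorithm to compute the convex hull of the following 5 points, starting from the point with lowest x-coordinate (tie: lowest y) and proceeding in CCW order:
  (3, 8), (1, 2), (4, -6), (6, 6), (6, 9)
Hull (CCW) = [(1, 2), (4, -6), (6, 6), (6, 9), (3, 8)]

Jarvis march: at each step, from the current hull vertex p, select the next vertex q as the point such that every other point lies strictly to the left of (or on) the directed line p → q. (Equivalently: for every other point r, the cross product (q − p) × (r − p) ≥ 0.)
Starting point (lowest x, tie lowest y): (1, 2). Wrap until returning to start. Resulting hull: (1, 2), (4, -6), (6, 6), (6, 9), (3, 8).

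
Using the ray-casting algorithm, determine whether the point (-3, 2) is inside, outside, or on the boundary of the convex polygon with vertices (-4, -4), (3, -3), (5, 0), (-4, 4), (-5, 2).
The point (-3, 2) lies strictly inside the polygon

Cast a horizontal ray to the right from the query point and count how many polygon edges it crosses (each edge strictly once or zero times, handled with the usual half-open convention). 
Parity of crossings → odd ⇒ inside.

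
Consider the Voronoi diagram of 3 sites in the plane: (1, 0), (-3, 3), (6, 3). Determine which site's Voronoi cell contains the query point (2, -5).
Nearest site = (1, 0)

The Voronoi cell of site s contains exactly those query points closer to s than to any other site. Compute squared distances from q = (2, -5) to each site:
  (1 − 2)² + (0 − -5)² = 26
  (6 − 2)² + (3 − -5)² = 80
  (-3 − 2)² + (3 − -5)² = 89
Minimum is attained by (1, 0), so q lies in its Voronoi cell.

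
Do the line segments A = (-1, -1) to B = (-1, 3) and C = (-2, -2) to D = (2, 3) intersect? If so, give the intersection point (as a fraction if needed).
Yes; intersection at (-1, -3/4) (t = 1/16 on AB, s = 1/4 on CD)

Parametrize AB as A + t(B − A) = (-1 + 0 t, -1 + 4 t) and CD as C + s(D − C) = (-2 + 4 s, -2 + 5 s). Solve the linear system for (t, s). Determinant = 16 ≠ 0, so a unique intersection of the containing lines exists. Solution: t = 1/16, s = 1/4 — both in [0, 1], so the segments cross. Intersection point: (-1, -3/4).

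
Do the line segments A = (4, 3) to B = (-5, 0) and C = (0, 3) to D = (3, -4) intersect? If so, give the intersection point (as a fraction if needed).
Yes; intersection at (1/2, 11/6) (t = 7/18 on AB, s = 1/6 on CD)

Parametrize AB as A + t(B − A) = (4 + -9 t, 3 + -3 t) and CD as C + s(D − C) = (0 + 3 s, 3 + -7 s). Solve the linear system for (t, s). Determinant = -72 ≠ 0, so a unique intersection of the containing lines exists. Solution: t = 7/18, s = 1/6 — both in [0, 1], so the segments cross. Intersection point: (1/2, 11/6).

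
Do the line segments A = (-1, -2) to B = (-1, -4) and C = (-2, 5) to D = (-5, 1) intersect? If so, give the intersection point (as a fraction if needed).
No (intersection of containing lines falls outside at least one segment)

Parametrize and solve: t = -25/6, s = -1/3. At least one of these is outside [0, 1], so the segments do not intersect.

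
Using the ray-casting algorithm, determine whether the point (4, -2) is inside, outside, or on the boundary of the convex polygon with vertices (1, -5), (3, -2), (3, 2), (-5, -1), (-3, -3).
The point (4, -2) lies strictly outside the polygon

Cast a horizontal ray to the right from the query point and count how many polygon edges it crosses (each edge strictly once or zero times, handled with the usual half-open convention). 
Parity of crossings → even ⇒ outside.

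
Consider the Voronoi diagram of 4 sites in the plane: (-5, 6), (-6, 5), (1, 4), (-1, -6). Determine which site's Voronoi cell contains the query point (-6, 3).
Nearest site = (-6, 5)

The Voronoi cell of site s contains exactly those query points closer to s than to any other site. Compute squared distances from q = (-6, 3) to each site:
  (-6 − -6)² + (5 − 3)² = 4
  (-5 − -6)² + (6 − 3)² = 10
  (1 − -6)² + (4 − 3)² = 50
  (-1 − -6)² + (-6 − 3)² = 106
Minimum is attained by (-6, 5), so q lies in its Voronoi cell.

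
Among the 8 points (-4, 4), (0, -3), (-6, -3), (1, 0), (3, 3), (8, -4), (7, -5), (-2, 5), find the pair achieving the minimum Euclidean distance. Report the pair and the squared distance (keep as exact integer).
Pair = ((8, -4), (7, -5)); squared distance = 2

Compute all C(8, 2) = 28 pairwise squared distances (x_i − x_j)² + (y_i − y_j)². The minimum is 2, attained by the pair ((8, -4), (7, -5)).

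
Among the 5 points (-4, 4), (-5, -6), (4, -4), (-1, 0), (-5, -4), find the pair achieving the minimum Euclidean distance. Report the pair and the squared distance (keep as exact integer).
Pair = ((-5, -6), (-5, -4)); squared distance = 4

Compute all C(5, 2) = 10 pairwise squared distances (x_i − x_j)² + (y_i − y_j)². The minimum is 4, attained by the pair ((-5, -6), (-5, -4)).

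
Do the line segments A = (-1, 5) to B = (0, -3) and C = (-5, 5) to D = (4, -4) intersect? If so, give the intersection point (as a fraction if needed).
Yes; intersection at (-3/7, 3/7) (t = 4/7 on AB, s = 32/63 on CD)

Parametrize AB as A + t(B − A) = (-1 + 1 t, 5 + -8 t) and CD as C + s(D − C) = (-5 + 9 s, 5 + -9 s). Solve the linear system for (t, s). Determinant = -63 ≠ 0, so a unique intersection of the containing lines exists. Solution: t = 4/7, s = 32/63 — both in [0, 1], so the segments cross. Intersection point: (-3/7, 3/7).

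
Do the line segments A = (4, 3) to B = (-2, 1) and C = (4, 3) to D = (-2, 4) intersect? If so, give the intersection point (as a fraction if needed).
Yes; intersection at (4, 3) (t = 0 on AB, s = 0 on CD)

Parametrize AB as A + t(B − A) = (4 + -6 t, 3 + -2 t) and CD as C + s(D − C) = (4 + -6 s, 3 + 1 s). Solve the linear system for (t, s). Determinant = 18 ≠ 0, so a unique intersection of the containing lines exists. Solution: t = 0, s = 0 — both in [0, 1], so the segments cross. Intersection point: (4, 3).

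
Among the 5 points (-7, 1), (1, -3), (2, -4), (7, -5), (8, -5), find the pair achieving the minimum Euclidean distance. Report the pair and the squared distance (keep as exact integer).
Pair = ((7, -5), (8, -5)); squared distance = 1

Compute all C(5, 2) = 10 pairwise squared distances (x_i − x_j)² + (y_i − y_j)². The minimum is 1, attained by the pair ((7, -5), (8, -5)).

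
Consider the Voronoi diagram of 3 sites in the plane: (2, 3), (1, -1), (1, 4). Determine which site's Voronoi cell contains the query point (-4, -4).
Nearest site = (1, -1)

The Voronoi cell of site s contains exactly those query points closer to s than to any other site. Compute squared distances from q = (-4, -4) to each site:
  (1 − -4)² + (-1 − -4)² = 34
  (2 − -4)² + (3 − -4)² = 85
  (1 − -4)² + (4 − -4)² = 89
Minimum is attained by (1, -1), so q lies in its Voronoi cell.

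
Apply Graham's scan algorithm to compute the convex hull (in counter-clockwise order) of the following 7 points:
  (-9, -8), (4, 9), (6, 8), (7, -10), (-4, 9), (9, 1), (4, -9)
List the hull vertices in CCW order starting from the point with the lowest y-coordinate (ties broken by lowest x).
Hull (CCW) = [(7, -10), (9, 1), (6, 8), (4, 9), (-4, 9), (-9, -8)]

Graham scan procedure:
  1. Find the pivot p₀ = point with lowest y (tie → lowest x): (7, -10).
  2. Sort the remaining points by polar angle around p₀.
  3. Walk through sorted points, maintaining a stack; pop the top while the last three entries make a non-left turn (cross product ≤ 0).
  4. Final stack is the convex hull in CCW order: (7, -10), (9, 1), (6, 8), (4, 9), (-4, 9), (-9, -8).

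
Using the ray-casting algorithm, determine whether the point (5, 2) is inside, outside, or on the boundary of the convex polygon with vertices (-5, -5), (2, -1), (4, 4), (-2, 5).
The point (5, 2) lies strictly outside the polygon

Cast a horizontal ray to the right from the query point and count how many polygon edges it crosses (each edge strictly once or zero times, handled with the usual half-open convention). 
Parity of crossings → even ⇒ outside.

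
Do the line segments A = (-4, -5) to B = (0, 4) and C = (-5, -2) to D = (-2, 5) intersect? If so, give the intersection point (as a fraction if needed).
No (intersection of containing lines falls outside at least one segment)

Parametrize and solve: t = -16, s = -21. At least one of these is outside [0, 1], so the segments do not intersect.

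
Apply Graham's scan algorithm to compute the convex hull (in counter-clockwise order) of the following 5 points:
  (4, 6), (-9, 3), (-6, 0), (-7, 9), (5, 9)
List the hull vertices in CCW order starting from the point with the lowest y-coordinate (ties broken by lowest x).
Hull (CCW) = [(-6, 0), (4, 6), (5, 9), (-7, 9), (-9, 3)]

Graham scan procedure:
  1. Find the pivot p₀ = point with lowest y (tie → lowest x): (-6, 0).
  2. Sort the remaining points by polar angle around p₀.
  3. Walk through sorted points, maintaining a stack; pop the top while the last three entries make a non-left turn (cross product ≤ 0).
  4. Final stack is the convex hull in CCW order: (-6, 0), (4, 6), (5, 9), (-7, 9), (-9, 3).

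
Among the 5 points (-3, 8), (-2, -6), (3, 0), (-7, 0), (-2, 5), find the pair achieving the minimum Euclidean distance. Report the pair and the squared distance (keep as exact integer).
Pair = ((-3, 8), (-2, 5)); squared distance = 10

Compute all C(5, 2) = 10 pairwise squared distances (x_i − x_j)² + (y_i − y_j)². The minimum is 10, attained by the pair ((-3, 8), (-2, 5)).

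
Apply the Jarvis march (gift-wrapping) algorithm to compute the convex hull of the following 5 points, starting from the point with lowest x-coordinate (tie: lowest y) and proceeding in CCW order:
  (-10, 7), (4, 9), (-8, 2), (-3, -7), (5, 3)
Hull (CCW) = [(-10, 7), (-8, 2), (-3, -7), (5, 3), (4, 9)]

Jarvis march: at each step, from the current hull vertex p, select the next vertex q as the point such that every other point lies strictly to the left of (or on) the directed line p → q. (Equivalently: for every other point r, the cross product (q − p) × (r − p) ≥ 0.)
Starting point (lowest x, tie lowest y): (-10, 7). Wrap until returning to start. Resulting hull: (-10, 7), (-8, 2), (-3, -7), (5, 3), (4, 9).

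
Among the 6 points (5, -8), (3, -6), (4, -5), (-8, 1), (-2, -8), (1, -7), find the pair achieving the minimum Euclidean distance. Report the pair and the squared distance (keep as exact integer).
Pair = ((3, -6), (4, -5)); squared distance = 2

Compute all C(6, 2) = 15 pairwise squared distances (x_i − x_j)² + (y_i − y_j)². The minimum is 2, attained by the pair ((3, -6), (4, -5)).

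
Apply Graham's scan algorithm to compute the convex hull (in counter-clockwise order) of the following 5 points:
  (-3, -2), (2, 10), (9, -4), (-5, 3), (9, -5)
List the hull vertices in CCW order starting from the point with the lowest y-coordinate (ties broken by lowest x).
Hull (CCW) = [(9, -5), (9, -4), (2, 10), (-5, 3), (-3, -2)]

Graham scan procedure:
  1. Find the pivot p₀ = point with lowest y (tie → lowest x): (9, -5).
  2. Sort the remaining points by polar angle around p₀.
  3. Walk through sorted points, maintaining a stack; pop the top while the last three entries make a non-left turn (cross product ≤ 0).
  4. Final stack is the convex hull in CCW order: (9, -5), (9, -4), (2, 10), (-5, 3), (-3, -2).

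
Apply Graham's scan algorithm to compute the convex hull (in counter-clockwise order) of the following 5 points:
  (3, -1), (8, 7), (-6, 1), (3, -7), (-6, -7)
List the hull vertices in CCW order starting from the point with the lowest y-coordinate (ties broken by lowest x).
Hull (CCW) = [(-6, -7), (3, -7), (8, 7), (-6, 1)]

Graham scan procedure:
  1. Find the pivot p₀ = point with lowest y (tie → lowest x): (-6, -7).
  2. Sort the remaining points by polar angle around p₀.
  3. Walk through sorted points, maintaining a stack; pop the top while the last three entries make a non-left turn (cross product ≤ 0).
  4. Final stack is the convex hull in CCW order: (-6, -7), (3, -7), (8, 7), (-6, 1).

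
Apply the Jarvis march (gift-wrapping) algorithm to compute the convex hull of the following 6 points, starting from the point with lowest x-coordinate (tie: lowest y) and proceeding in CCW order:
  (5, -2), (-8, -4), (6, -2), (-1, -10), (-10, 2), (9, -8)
Hull (CCW) = [(-10, 2), (-8, -4), (-1, -10), (9, -8), (6, -2)]

Jarvis march: at each step, from the current hull vertex p, select the next vertex q as the point such that every other point lies strictly to the left of (or on) the directed line p → q. (Equivalently: for every other point r, the cross product (q − p) × (r − p) ≥ 0.)
Starting point (lowest x, tie lowest y): (-10, 2). Wrap until returning to start. Resulting hull: (-10, 2), (-8, -4), (-1, -10), (9, -8), (6, -2).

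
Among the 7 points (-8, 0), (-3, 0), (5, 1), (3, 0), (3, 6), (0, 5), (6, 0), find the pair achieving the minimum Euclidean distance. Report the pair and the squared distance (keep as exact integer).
Pair = ((5, 1), (6, 0)); squared distance = 2

Compute all C(7, 2) = 21 pairwise squared distances (x_i − x_j)² + (y_i − y_j)². The minimum is 2, attained by the pair ((5, 1), (6, 0)).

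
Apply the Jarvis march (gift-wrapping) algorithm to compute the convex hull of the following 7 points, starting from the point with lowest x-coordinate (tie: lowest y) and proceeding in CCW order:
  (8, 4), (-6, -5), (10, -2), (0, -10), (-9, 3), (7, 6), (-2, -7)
Hull (CCW) = [(-9, 3), (-6, -5), (0, -10), (10, -2), (8, 4), (7, 6)]

Jarvis march: at each step, from the current hull vertex p, select the next vertex q as the point such that every other point lies strictly to the left of (or on) the directed line p → q. (Equivalently: for every other point r, the cross product (q − p) × (r − p) ≥ 0.)
Starting point (lowest x, tie lowest y): (-9, 3). Wrap until returning to start. Resulting hull: (-9, 3), (-6, -5), (0, -10), (10, -2), (8, 4), (7, 6).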